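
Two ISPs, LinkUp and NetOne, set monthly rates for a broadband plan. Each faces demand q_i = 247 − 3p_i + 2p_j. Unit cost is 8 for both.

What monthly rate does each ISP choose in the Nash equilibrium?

LinkUp's profit: π = (p_{LinkUp} − 8)(247 − 3p_{LinkUp} + 2p_{NetOne}).
∂π/∂p_{LinkUp} = 271 − 6p_{LinkUp} + 2p_{NetOne} = 0 ⇒ p_{LinkUp} = 271/6 + (1/3)p_{NetOne}.
By symmetry p_{NetOne} = p_{LinkUp}; substituting into the reaction function, (2/3)p_{LinkUp} = 271/6 and p_{LinkUp} = 67.75.

67.75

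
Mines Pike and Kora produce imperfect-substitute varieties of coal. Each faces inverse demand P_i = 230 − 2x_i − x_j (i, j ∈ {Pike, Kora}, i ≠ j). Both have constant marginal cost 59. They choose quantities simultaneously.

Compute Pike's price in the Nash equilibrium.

127.4

Mine Pike's profit: π = x_{Pike}(230 − 2x_{Pike} − x_{Kora}) − 59x_{Pike}.
∂π/∂x_{Pike} = 171 − 4x_{Pike} − x_{Kora} = 0 ⇒ x_{Pike} = 42.75 − 0.25x_{Kora}.
Setting x_{Pike} = x_{Kora} in the reaction function: x_{Pike} = 42.75 − 0.25x_{Pike}, so x_{Pike} = 42.75 / 1.25 = 34.2.
P_{Pike} = 230 − 2·34.2 − 34.2 = 127.4.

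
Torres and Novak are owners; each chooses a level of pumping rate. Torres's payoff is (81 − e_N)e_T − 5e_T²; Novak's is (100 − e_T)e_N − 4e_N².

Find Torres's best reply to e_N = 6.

7.5

Expanding Torres's payoff: 81e_T − e_Ne_T − 5e_T².
∂π/∂e_T = 81 − e_N − 10e_T = 0, so e_T = 8.1 − 0.1e_N.
At e_N = 6: e_T = 8.1 − 0.1·6 = 7.5.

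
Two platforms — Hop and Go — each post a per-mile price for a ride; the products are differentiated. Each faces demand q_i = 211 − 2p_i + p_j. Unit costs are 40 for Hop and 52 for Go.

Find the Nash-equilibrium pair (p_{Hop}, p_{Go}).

98.6, 103.4

Hop's profit: π = (p_{Hop} − 40)(211 − 2p_{Hop} + p_{Go}).
∂π/∂p_{Hop} = 291 − 4p_{Hop} + p_{Go} = 0 ⇒ p_{Hop} = 72.75 + 0.25p_{Go}.
Similarly p_{Go} = 78.75 + 0.25p_{Hop}.
Solving the two reaction functions simultaneously: (1 − (0.25)(0.25))p_{Hop} = 72.75 + 0.25·78.75, so 0.9375p_{Hop} = 92.4375 and p_{Hop} = 98.6.
Then p_{Go} = 78.75 + 0.25·98.6 = 103.4.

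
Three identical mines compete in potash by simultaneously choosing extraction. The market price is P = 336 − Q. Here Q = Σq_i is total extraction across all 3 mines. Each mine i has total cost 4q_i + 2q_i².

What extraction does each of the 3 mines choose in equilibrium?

A representative mine's profit is π_i = q_i(336 − Q) − 4q_i − 2q_i², with Q = q_i + Σ_{j≠i} q_j.
First-order condition: 332 − 6q_i − Σ_{j≠i} q_j = 0.
In a symmetric equilibrium every mine chooses the same q, so Σ_{j≠i} q_j = 2q. The condition becomes 332 − 8q = 0, giving q = 332/8 = 41.5.

41.5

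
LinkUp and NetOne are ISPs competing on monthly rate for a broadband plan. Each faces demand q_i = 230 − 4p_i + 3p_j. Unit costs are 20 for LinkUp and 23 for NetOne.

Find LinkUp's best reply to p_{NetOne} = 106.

LinkUp's profit: π = (p_{LinkUp} − 20)(230 − 4p_{LinkUp} + 3p_{NetOne}).
∂π/∂p_{LinkUp} = 310 − 8p_{LinkUp} + 3p_{NetOne} = 0 ⇒ p_{LinkUp} = 38.75 + 0.375p_{NetOne}.
At p_{NetOne} = 106: p_{LinkUp} = 38.75 + 0.375·106 = 78.5.

78.5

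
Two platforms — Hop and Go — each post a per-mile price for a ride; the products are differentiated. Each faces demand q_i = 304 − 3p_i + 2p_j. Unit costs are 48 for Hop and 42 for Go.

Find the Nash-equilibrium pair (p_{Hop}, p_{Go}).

Hop's profit: π = (p_{Hop} − 48)(304 − 3p_{Hop} + 2p_{Go}).
∂π/∂p_{Hop} = 448 − 6p_{Hop} + 2p_{Go} = 0 ⇒ p_{Hop} = 224/3 + (1/3)p_{Go}.
Similarly p_{Go} = 215/3 + (1/3)p_{Hop}.
Plugging p_{Go} into Hop's best response: p_{Hop} = 224/3 + (1/3)(215/3 + (1/3)p_{Hop}) ⇒ (8/9)p_{Hop} = 887/9, so p_{Hop} = 110.875.
Then p_{Go} = 215/3 + (1/3)·110.875 = 108.625.

110.875, 108.625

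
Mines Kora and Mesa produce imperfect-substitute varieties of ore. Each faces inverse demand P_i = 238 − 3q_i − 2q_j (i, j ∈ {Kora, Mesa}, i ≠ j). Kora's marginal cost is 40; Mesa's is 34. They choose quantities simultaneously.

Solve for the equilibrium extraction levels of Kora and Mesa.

24.375, 25.875

Mine Kora's profit: π = q_{Kora}(238 − 3q_{Kora} − 2q_{Mesa}) − 40q_{Kora}.
∂π/∂q_{Kora} = 198 − 6q_{Kora} − 2q_{Mesa} = 0 ⇒ q_{Kora} = 33 − (1/3)q_{Mesa}.
Similarly q_{Mesa} = 34 − (1/3)q_{Kora}.
Solving the two reaction functions simultaneously: (1 − (−1/3)(−1/3))q_{Kora} = 33 − (1/3)·34, so (8/9)q_{Kora} = 65/3 and q_{Kora} = 24.375.
Then q_{Mesa} = 34 − (1/3)·24.375 = 25.875.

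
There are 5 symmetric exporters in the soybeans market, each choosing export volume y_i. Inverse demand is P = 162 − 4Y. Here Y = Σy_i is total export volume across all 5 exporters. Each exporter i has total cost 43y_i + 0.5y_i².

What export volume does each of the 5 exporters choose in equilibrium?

A representative exporter's profit is π_i = y_i(162 − 4Y) − 43y_i − 0.5y_i², with Y = y_i + Σ_{j≠i} y_j.
First-order condition: 119 − 9y_i − 4Σ_{j≠i} y_j = 0.
Imposing symmetry (y_j = y for all j) turns Σ_{j≠i} y_j into 4y, so 119 = 25y and y = 4.76.

4.76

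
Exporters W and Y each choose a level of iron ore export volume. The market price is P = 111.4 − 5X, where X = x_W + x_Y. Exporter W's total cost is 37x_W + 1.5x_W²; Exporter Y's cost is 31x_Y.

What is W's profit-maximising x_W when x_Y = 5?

Exporter W's profit: π = x_W(111.4 − 5(x_W + x_Y)) − 37x_W − 1.5x_W².
∂π/∂x_W = 74.4 − 13x_W − 5x_Y = 0, so x_W = 372/65 − (5/13)x_Y.
At x_Y = 5: x_W = 372/65 − (5/13)·5 = 3.8.

3.8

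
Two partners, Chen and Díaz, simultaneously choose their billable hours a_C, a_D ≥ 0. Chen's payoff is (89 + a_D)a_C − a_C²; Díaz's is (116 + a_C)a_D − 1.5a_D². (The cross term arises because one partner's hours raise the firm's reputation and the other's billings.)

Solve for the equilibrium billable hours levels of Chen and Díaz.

76.6, 64.2

Expanding Chen's payoff: 89a_C + a_Da_C − a_C².
∂π/∂a_C = 89 + a_D − 2a_C = 0, so a_C = 44.5 + 0.5a_D.
Likewise for Díaz: a_D = 116/3 + (1/3)a_C.
Substituting the second reaction function into the first: a_C = 44.5 + 0.5(116/3 + (1/3)a_C), which gives (5/6)a_C = 383/6 ⇒ a_C = 76.6.
Then a_D = 116/3 + (1/3)·76.6 = 64.2.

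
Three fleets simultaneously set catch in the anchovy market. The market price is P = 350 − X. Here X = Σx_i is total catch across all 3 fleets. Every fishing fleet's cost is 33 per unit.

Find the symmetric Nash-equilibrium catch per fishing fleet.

79.25

A representative fishing fleet's profit is π_i = x_i(350 − X) − 33x_i, with X = x_i + Σ_{j≠i} x_j.
First-order condition: 317 − 2x_i − Σ_{j≠i} x_j = 0.
Imposing symmetry (x_j = x for all j) turns Σ_{j≠i} x_j into 2x, so 317 = 4x and x = 79.25.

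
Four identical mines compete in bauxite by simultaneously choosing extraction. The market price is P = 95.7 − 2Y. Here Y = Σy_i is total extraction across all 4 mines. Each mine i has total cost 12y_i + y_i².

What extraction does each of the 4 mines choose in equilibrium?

A representative mine's profit is π_i = y_i(95.7 − 2Y) − 12y_i − y_i², with Y = y_i + Σ_{j≠i} y_j.
First-order condition: 83.7 − 6y_i − 2Σ_{j≠i} y_j = 0.
In a symmetric equilibrium every mine chooses the same y, so Σ_{j≠i} y_j = 3y. The condition becomes 83.7 − 12y = 0, giving y = 83.7/12 = 6.975.

6.975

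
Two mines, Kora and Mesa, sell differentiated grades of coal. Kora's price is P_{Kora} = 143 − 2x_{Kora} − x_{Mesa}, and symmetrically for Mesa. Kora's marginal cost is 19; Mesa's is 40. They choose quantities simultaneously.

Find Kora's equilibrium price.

71.4

Mine Kora's profit: π = x_{Kora}(143 − 2x_{Kora} − x_{Mesa}) − 19x_{Kora}.
∂π/∂x_{Kora} = 124 − 4x_{Kora} − x_{Mesa} = 0 ⇒ x_{Kora} = 31 − 0.25x_{Mesa}.
Similarly x_{Mesa} = 25.75 − 0.25x_{Kora}.
Solving the two reaction functions simultaneously: (1 − (−0.25)(−0.25))x_{Kora} = 31 − 0.25·25.75, so 0.9375x_{Kora} = 24.5625 and x_{Kora} = 26.2.
Then x_{Mesa} = 25.75 − 0.25·26.2 = 19.2.
P_{Kora} = 143 − 2·26.2 − 19.2 = 71.4.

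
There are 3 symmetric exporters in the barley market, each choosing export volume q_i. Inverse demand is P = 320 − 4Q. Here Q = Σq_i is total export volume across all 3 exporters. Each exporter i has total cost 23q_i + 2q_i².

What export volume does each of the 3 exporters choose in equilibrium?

14.85

A representative exporter's profit is π_i = q_i(320 − 4Q) − 23q_i − 2q_i², with Q = q_i + Σ_{j≠i} q_j.
First-order condition: 297 − 12q_i − 4Σ_{j≠i} q_j = 0.
With identical exporters, set every q_j = q: then 297 − 12q − 8q = 0, i.e. q = 297/20 = 14.85.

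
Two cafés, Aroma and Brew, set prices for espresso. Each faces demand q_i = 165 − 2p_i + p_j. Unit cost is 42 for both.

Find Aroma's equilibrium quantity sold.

82

Aroma's profit: π = (p_{Aroma} − 42)(165 − 2p_{Aroma} + p_{Brew}).
∂π/∂p_{Aroma} = 249 − 4p_{Aroma} + p_{Brew} = 0 ⇒ p_{Aroma} = 62.25 + 0.25p_{Brew}.
Setting p_{Aroma} = p_{Brew} in the reaction function: p_{Aroma} = 62.25 + 0.25p_{Aroma}, so p_{Aroma} = 62.25 / 0.75 = 83.
q_{Aroma} = 165 − 2·83 + 83 = 82.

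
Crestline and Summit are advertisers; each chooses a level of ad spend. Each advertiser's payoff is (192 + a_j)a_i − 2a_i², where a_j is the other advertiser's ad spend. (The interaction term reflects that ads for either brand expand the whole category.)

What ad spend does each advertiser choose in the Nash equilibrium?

64

Crestline's payoff is (192 + a_S)a_C − 2a_C².
∂π/∂a_C = 192 + a_S − 4a_C = 0, so a_C = 48 + 0.25a_S.
Setting a_C = a_S in the reaction function: a_C = 48 + 0.25a_C, so a_C = 48 / 0.75 = 64.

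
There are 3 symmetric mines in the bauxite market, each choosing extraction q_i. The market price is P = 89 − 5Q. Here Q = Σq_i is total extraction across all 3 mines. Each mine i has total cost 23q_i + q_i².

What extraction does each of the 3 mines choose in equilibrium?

3

A representative mine's profit is π_i = q_i(89 − 5Q) − 23q_i − q_i², with Q = q_i + Σ_{j≠i} q_j.
First-order condition: 66 − 12q_i − 5Σ_{j≠i} q_j = 0.
Imposing symmetry (q_j = q for all j) turns Σ_{j≠i} q_j into 2q, so 66 = 22q and q = 3.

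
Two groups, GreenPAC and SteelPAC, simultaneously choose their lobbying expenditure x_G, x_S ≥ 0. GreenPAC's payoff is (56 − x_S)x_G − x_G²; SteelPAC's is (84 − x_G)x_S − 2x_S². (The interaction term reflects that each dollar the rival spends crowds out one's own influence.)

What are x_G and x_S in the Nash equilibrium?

Expanding GreenPAC's payoff: 56x_G − x_Sx_G − x_G².
∂π/∂x_G = 56 − x_S − 2x_G = 0, so x_G = 28 − 0.5x_S.
Likewise for SteelPAC: x_S = 21 − 0.25x_G.
Plugging x_S into GreenPAC's best response: x_G = 28 − 0.5(21 − 0.25x_G) ⇒ 0.875x_G = 17.5, so x_G = 20.
Then x_S = 21 − 0.25·20 = 16.

20, 16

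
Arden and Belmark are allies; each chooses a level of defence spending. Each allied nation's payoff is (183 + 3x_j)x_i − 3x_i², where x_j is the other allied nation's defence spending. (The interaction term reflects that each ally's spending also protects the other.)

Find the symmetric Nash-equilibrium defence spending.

Arden's payoff is (183 + 3x_B)x_A − 3x_A².
∂π/∂x_A = 183 + 3x_B − 6x_A = 0, so x_A = 30.5 + 0.5x_B.
Setting x_A = x_B in the reaction function: x_A = 30.5 + 0.5x_A, so x_A = 30.5 / 0.5 = 61.

61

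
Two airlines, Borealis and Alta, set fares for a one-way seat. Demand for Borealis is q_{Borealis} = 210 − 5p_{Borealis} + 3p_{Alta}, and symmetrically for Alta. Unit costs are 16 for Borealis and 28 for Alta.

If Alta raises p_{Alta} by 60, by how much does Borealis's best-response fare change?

Borealis's profit: π = (p_{Borealis} − 16)(210 − 5p_{Borealis} + 3p_{Alta}).
∂π/∂p_{Borealis} = 290 − 10p_{Borealis} + 3p_{Alta} = 0 ⇒ p_{Borealis} = 29 + 0.3p_{Alta}.
The reaction-function slope is 0.3, so a 60-unit rise in p_{Alta} moves p_{Borealis} by 0.3 × 60 = 18. Borealis's best response rises — the actions are strategic complements.

18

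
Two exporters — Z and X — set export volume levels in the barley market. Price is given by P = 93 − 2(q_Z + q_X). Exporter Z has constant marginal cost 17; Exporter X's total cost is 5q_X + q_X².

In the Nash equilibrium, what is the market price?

45

Exporter Z's profit: π = q_Z(93 − 2(q_Z + q_X)) − 17q_Z.
∂π/∂q_Z = 76 − 4q_Z − 2q_X = 0, so q_Z = 19 − 0.5q_X.
For X: ∂π/∂q_X = 88 − 6q_X − 2q_Z = 0 ⇒ q_X = 44/3 − (1/3)q_Z.
Solving the two reaction functions simultaneously: (1 − (−0.5)(−1/3))q_Z = 19 − 0.5·(44/3), so (5/6)q_Z = 35/3 and q_Z = 14.
Then q_X = 44/3 − (1/3)·14 = 10.
Equilibrium price: P = 93 − 2·24 = 45.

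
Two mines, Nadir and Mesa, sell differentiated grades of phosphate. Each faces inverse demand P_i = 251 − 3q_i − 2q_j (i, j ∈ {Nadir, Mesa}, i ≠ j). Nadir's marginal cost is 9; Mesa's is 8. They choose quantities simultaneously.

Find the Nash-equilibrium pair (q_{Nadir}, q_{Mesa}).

30.1875, 30.4375

Mine Nadir's profit: π = q_{Nadir}(251 − 3q_{Nadir} − 2q_{Mesa}) − 9q_{Nadir}.
∂π/∂q_{Nadir} = 242 − 6q_{Nadir} − 2q_{Mesa} = 0 ⇒ q_{Nadir} = 121/3 − (1/3)q_{Mesa}.
Similarly q_{Mesa} = 40.5 − (1/3)q_{Nadir}.
Substituting the second reaction function into the first: q_{Nadir} = 121/3 − (1/3)(40.5 − (1/3)q_{Nadir}), which gives (8/9)q_{Nadir} = 161/6 ⇒ q_{Nadir} = 30.1875.
Then q_{Mesa} = 40.5 − (1/3)·30.1875 = 30.4375.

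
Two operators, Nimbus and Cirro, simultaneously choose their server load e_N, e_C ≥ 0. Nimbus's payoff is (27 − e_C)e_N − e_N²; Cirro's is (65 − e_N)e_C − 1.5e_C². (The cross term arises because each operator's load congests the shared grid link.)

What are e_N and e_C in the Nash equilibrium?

3.2, 20.6

Expanding Nimbus's payoff: 27e_N − e_Ce_N − e_N².
∂π/∂e_N = 27 − e_C − 2e_N = 0, so e_N = 13.5 − 0.5e_C.
Likewise for Cirro: e_C = 65/3 − (1/3)e_N.
Substituting the second reaction function into the first: e_N = 13.5 − 0.5(65/3 − (1/3)e_N), which gives (5/6)e_N = 8/3 ⇒ e_N = 3.2.
Then e_C = 65/3 − (1/3)·3.2 = 20.6.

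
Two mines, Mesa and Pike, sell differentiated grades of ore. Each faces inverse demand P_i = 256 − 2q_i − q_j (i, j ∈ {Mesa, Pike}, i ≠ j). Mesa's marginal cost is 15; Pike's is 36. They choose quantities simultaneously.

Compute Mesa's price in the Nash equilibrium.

114.2

Mine Mesa's profit: π = q_{Mesa}(256 − 2q_{Mesa} − q_{Pike}) − 15q_{Mesa}.
∂π/∂q_{Mesa} = 241 − 4q_{Mesa} − q_{Pike} = 0 ⇒ q_{Mesa} = 60.25 − 0.25q_{Pike}.
Similarly q_{Pike} = 55 − 0.25q_{Mesa}.
Plugging q_{Pike} into Mesa's best response: q_{Mesa} = 60.25 − 0.25(55 − 0.25q_{Mesa}) ⇒ 0.9375q_{Mesa} = 46.5, so q_{Mesa} = 49.6.
Then q_{Pike} = 55 − 0.25·49.6 = 42.6.
P_{Mesa} = 256 − 2·49.6 − 42.6 = 114.2.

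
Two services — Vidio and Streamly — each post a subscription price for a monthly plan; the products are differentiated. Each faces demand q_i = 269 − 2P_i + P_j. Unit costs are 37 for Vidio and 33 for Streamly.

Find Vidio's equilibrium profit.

Vidio's profit: π = (P_{Vidio} − 37)(269 − 2P_{Vidio} + P_{Streamly}).
∂π/∂P_{Vidio} = 343 − 4P_{Vidio} + P_{Streamly} = 0 ⇒ P_{Vidio} = 85.75 + 0.25P_{Streamly}.
Similarly P_{Streamly} = 83.75 + 0.25P_{Vidio}.
Plugging P_{Streamly} into Vidio's best response: P_{Vidio} = 85.75 + 0.25(83.75 + 0.25P_{Vidio}) ⇒ 0.9375P_{Vidio} = 106.6875, so P_{Vidio} = 113.8.
Then P_{Streamly} = 83.75 + 0.25·113.8 = 112.2.
q_{Vidio} = 269 − 2·113.8 + 112.2 = 153.6.
Profit = (113.8 − 37)·153.6 = 11796.48.

11796.48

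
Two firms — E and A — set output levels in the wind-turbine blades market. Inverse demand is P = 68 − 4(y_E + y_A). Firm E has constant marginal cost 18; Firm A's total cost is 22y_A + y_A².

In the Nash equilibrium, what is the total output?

7.5625

Firm E's profit: π = y_E(68 − 4(y_E + y_A)) − 18y_E.
∂π/∂y_E = 50 − 8y_E − 4y_A = 0, so y_E = 6.25 − 0.5y_A.
For A: ∂π/∂y_A = 46 − 10y_A − 4y_E = 0 ⇒ y_A = 4.6 − 0.4y_E.
Substituting the second reaction function into the first: y_E = 6.25 − 0.5(4.6 − 0.4y_E), which gives 0.8y_E = 3.95 ⇒ y_E = 4.9375.
Then y_A = 4.6 − 0.4·4.9375 = 2.625.
Total output: 4.9375 + 2.625 = 7.5625.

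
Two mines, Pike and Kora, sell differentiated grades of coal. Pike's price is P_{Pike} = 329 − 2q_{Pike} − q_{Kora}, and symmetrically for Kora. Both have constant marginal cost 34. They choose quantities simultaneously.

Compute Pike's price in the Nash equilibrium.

152

Mine Pike's profit: π = q_{Pike}(329 − 2q_{Pike} − q_{Kora}) − 34q_{Pike}.
∂π/∂q_{Pike} = 295 − 4q_{Pike} − q_{Kora} = 0 ⇒ q_{Pike} = 73.75 − 0.25q_{Kora}.
By symmetry q_{Kora} = q_{Pike}; substituting into the reaction function, 1.25q_{Pike} = 73.75 and q_{Pike} = 59.
P_{Pike} = 329 − 2·59 − 59 = 152.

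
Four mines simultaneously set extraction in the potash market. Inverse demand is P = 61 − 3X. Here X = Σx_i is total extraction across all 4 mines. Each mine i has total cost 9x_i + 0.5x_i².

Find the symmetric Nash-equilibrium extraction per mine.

A representative mine's profit is π_i = x_i(61 − 3X) − 9x_i − 0.5x_i², with X = x_i + Σ_{j≠i} x_j.
First-order condition: 52 − 7x_i − 3Σ_{j≠i} x_j = 0.
In a symmetric equilibrium every mine chooses the same x, so Σ_{j≠i} x_j = 3x. The condition becomes 52 − 16x = 0, giving x = 52/16 = 3.25.

3.25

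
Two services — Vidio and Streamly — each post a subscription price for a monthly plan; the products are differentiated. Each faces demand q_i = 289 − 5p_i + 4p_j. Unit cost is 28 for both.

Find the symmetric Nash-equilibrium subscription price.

Vidio's profit: π = (p_{Vidio} − 28)(289 − 5p_{Vidio} + 4p_{Streamly}).
∂π/∂p_{Vidio} = 429 − 10p_{Vidio} + 4p_{Streamly} = 0 ⇒ p_{Vidio} = 42.9 + 0.4p_{Streamly}.
Setting p_{Vidio} = p_{Streamly} in the reaction function: p_{Vidio} = 42.9 + 0.4p_{Vidio}, so p_{Vidio} = 42.9 / 0.6 = 71.5.

71.5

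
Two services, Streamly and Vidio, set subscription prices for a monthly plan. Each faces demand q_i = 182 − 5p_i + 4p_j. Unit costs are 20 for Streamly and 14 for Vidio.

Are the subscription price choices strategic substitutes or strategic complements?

strategic complements

Streamly's profit: π = (p_{Streamly} − 20)(182 − 5p_{Streamly} + 4p_{Vidio}).
∂π/∂p_{Streamly} = 282 − 10p_{Streamly} + 4p_{Vidio} = 0 ⇒ p_{Streamly} = 28.2 + 0.4p_{Vidio}.
The best-response slope dp_{Streamly}/dp_{Vidio} = 0.4 > 0: the reaction function is upward-sloping, so the choices are strategic complements.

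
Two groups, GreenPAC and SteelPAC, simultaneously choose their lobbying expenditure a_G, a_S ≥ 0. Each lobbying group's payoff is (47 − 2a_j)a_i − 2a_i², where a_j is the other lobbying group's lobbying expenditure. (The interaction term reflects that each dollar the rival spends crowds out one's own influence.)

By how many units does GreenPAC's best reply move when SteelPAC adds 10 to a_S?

-5

GreenPAC's payoff is (47 − 2a_S)a_G − 2a_G².
∂π/∂a_G = 47 − 2a_S − 4a_G = 0, so a_G = 11.75 − 0.5a_S.
The reaction-function slope is −0.5, so a 10-unit rise in a_S moves a_G by −0.5 × 10 = −5. GreenPAC's best response falls — the actions are strategic substitutes.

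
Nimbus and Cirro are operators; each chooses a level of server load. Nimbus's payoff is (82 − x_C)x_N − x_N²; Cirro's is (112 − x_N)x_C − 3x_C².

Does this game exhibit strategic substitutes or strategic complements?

Expanding Nimbus's payoff: 82x_N − x_Cx_N − x_N².
∂π/∂x_N = 82 − x_C − 2x_N = 0, so x_N = 41 − 0.5x_C.
The best-response slope dx_N/dx_C = −0.5 < 0: the reaction function is downward-sloping, so the choices are strategic substitutes.

strategic substitutes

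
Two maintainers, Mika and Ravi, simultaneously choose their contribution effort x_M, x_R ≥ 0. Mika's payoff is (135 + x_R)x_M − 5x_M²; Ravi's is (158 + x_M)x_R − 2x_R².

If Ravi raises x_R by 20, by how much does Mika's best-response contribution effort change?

2

Expanding Mika's payoff: 135x_M + x_Rx_M − 5x_M².
∂π/∂x_M = 135 + x_R − 10x_M = 0, so x_M = 13.5 + 0.1x_R.
The reaction-function slope is 0.1, so a 20-unit rise in x_R moves x_M by 0.1 × 20 = 2. Mika's best response rises — the actions are strategic complements.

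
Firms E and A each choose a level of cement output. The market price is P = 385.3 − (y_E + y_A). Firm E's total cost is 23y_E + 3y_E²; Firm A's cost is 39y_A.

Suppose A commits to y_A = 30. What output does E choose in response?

41.5375

Firm E's profit: π = y_E(385.3 − (y_E + y_A)) − 23y_E − 3y_E².
∂π/∂y_E = 362.3 − 8y_E − y_A = 0, so y_E = 45.2875 − 0.125y_A.
At y_A = 30: y_E = 45.2875 − 0.125·30 = 41.5375.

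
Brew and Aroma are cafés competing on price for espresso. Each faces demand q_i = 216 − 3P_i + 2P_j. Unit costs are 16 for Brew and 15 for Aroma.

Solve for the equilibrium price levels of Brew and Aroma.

65.8125, 65.4375

Brew's profit: π = (P_{Brew} − 16)(216 − 3P_{Brew} + 2P_{Aroma}).
∂π/∂P_{Brew} = 264 − 6P_{Brew} + 2P_{Aroma} = 0 ⇒ P_{Brew} = 44 + (1/3)P_{Aroma}.
Similarly P_{Aroma} = 43.5 + (1/3)P_{Brew}.
Plugging P_{Aroma} into Brew's best response: P_{Brew} = 44 + (1/3)(43.5 + (1/3)P_{Brew}) ⇒ (8/9)P_{Brew} = 58.5, so P_{Brew} = 65.8125.
Then P_{Aroma} = 43.5 + (1/3)·65.8125 = 65.4375.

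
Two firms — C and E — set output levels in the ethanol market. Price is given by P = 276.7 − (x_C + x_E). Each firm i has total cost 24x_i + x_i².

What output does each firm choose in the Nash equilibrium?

50.54

Firm C's profit: π = x_C(276.7 − (x_C + x_E)) − 24x_C − x_C².
∂π/∂x_C = 252.7 − 4x_C − x_E = 0, so x_C = 63.175 − 0.25x_E.
The game is symmetric, so in equilibrium x_E = x_C: the reaction function gives 1.25x_C = 63.175, hence x_C = 50.54.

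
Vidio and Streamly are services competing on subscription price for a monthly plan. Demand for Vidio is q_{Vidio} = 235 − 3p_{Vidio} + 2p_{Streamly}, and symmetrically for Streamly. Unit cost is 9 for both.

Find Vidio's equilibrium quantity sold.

169.5

Vidio's profit: π = (p_{Vidio} − 9)(235 − 3p_{Vidio} + 2p_{Streamly}).
∂π/∂p_{Vidio} = 262 − 6p_{Vidio} + 2p_{Streamly} = 0 ⇒ p_{Vidio} = 131/3 + (1/3)p_{Streamly}.
By symmetry p_{Streamly} = p_{Vidio}; substituting into the reaction function, (2/3)p_{Vidio} = 131/3 and p_{Vidio} = 65.5.
q_{Vidio} = 235 − 3·65.5 + 2·65.5 = 169.5.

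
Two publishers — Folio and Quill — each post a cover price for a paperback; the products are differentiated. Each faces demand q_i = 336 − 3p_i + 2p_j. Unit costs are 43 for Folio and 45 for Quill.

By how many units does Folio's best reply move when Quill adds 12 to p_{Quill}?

4

Folio's profit: π = (p_{Folio} − 43)(336 − 3p_{Folio} + 2p_{Quill}).
∂π/∂p_{Folio} = 465 − 6p_{Folio} + 2p_{Quill} = 0 ⇒ p_{Folio} = 77.5 + (1/3)p_{Quill}.
The reaction-function slope is 1/3, so a 12-unit rise in p_{Quill} moves p_{Folio} by 1/3 × 12 = 4. Folio's best response rises — the actions are strategic complements.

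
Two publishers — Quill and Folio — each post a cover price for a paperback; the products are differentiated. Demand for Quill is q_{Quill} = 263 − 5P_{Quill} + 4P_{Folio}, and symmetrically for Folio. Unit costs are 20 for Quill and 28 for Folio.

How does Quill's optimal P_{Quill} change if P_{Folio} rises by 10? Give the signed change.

Quill's profit: π = (P_{Quill} − 20)(263 − 5P_{Quill} + 4P_{Folio}).
∂π/∂P_{Quill} = 363 − 10P_{Quill} + 4P_{Folio} = 0 ⇒ P_{Quill} = 36.3 + 0.4P_{Folio}.
The reaction-function slope is 0.4, so a 10-unit rise in P_{Folio} moves P_{Quill} by 0.4 × 10 = 4. Quill's best response rises — the actions are strategic complements.

4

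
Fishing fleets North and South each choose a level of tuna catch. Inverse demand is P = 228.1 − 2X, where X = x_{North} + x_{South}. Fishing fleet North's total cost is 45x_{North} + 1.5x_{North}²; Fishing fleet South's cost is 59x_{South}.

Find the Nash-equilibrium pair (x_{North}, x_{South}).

Fishing fleet North's profit: π = x_{North}(228.1 − 2(x_{North} + x_{South})) − 45x_{North} − 1.5x_{North}².
∂π/∂x_{North} = 183.1 − 7x_{North} − 2x_{South} = 0, so x_{North} = 1831/70 − (2/7)x_{South}.
For South: ∂π/∂x_{South} = 169.1 − 4x_{South} − 2x_{North} = 0 ⇒ x_{South} = 42.275 − 0.5x_{North}.
Plugging x_{South} into North's best response: x_{North} = 1831/70 − (2/7)(42.275 − 0.5x_{North}) ⇒ (6/7)x_{North} = 1971/140, so x_{North} = 16.425.
Then x_{South} = 42.275 − 0.5·16.425 = 34.0625.

16.425, 34.0625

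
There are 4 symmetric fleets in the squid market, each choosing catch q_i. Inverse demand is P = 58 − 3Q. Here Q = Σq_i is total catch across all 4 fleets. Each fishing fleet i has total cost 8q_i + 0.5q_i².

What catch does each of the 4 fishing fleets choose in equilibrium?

3.125

A representative fishing fleet's profit is π_i = q_i(58 − 3Q) − 8q_i − 0.5q_i², with Q = q_i + Σ_{j≠i} q_j.
First-order condition: 50 − 7q_i − 3Σ_{j≠i} q_j = 0.
In a symmetric equilibrium every fishing fleet chooses the same q, so Σ_{j≠i} q_j = 3q. The condition becomes 50 − 16q = 0, giving q = 50/16 = 3.125.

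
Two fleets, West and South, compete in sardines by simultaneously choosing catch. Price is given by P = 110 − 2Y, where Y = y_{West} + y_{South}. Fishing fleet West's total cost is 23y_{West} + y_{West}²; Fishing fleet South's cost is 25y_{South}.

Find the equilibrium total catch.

25.7

Fishing fleet West's profit: π = y_{West}(110 − 2(y_{West} + y_{South})) − 23y_{West} − y_{West}².
∂π/∂y_{West} = 87 − 6y_{West} − 2y_{South} = 0, so y_{West} = 14.5 − (1/3)y_{South}.
For South: ∂π/∂y_{South} = 85 − 4y_{South} − 2y_{West} = 0 ⇒ y_{South} = 21.25 − 0.5y_{West}.
Solving the two reaction functions simultaneously: (1 − (−1/3)(−0.5))y_{West} = 14.5 − (1/3)·21.25, so (5/6)y_{West} = 89/12 and y_{West} = 8.9.
Then y_{South} = 21.25 − 0.5·8.9 = 16.8.
Total catch: 8.9 + 16.8 = 25.7.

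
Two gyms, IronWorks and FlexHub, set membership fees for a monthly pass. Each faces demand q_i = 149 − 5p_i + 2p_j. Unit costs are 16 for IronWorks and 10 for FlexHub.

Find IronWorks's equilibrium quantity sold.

60

IronWorks's profit: π = (p_{IronWorks} − 16)(149 − 5p_{IronWorks} + 2p_{FlexHub}).
∂π/∂p_{IronWorks} = 229 − 10p_{IronWorks} + 2p_{FlexHub} = 0 ⇒ p_{IronWorks} = 22.9 + 0.2p_{FlexHub}.
Similarly p_{FlexHub} = 19.9 + 0.2p_{IronWorks}.
Plugging p_{FlexHub} into IronWorks's best response: p_{IronWorks} = 22.9 + 0.2(19.9 + 0.2p_{IronWorks}) ⇒ 0.96p_{IronWorks} = 26.88, so p_{IronWorks} = 28.
Then p_{FlexHub} = 19.9 + 0.2·28 = 25.5.
q_{IronWorks} = 149 − 5·28 + 2·25.5 = 60.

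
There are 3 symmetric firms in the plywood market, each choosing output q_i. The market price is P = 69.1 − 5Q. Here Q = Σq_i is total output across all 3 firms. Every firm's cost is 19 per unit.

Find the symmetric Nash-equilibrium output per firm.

A representative firm's profit is π_i = q_i(69.1 − 5Q) − 19q_i, with Q = q_i + Σ_{j≠i} q_j.
First-order condition: 50.1 − 10q_i − 5Σ_{j≠i} q_j = 0.
In a symmetric equilibrium every firm chooses the same q, so Σ_{j≠i} q_j = 2q. The condition becomes 50.1 − 20q = 0, giving q = 50.1/20 = 2.505.

2.505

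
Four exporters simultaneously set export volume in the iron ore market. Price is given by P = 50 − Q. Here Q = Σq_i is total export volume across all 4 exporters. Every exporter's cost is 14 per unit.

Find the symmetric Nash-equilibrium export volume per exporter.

A representative exporter's profit is π_i = q_i(50 − Q) − 14q_i, with Q = q_i + Σ_{j≠i} q_j.
First-order condition: 36 − 2q_i − Σ_{j≠i} q_j = 0.
In a symmetric equilibrium every exporter chooses the same q, so Σ_{j≠i} q_j = 3q. The condition becomes 36 − 5q = 0, giving q = 36/5 = 7.2.

7.2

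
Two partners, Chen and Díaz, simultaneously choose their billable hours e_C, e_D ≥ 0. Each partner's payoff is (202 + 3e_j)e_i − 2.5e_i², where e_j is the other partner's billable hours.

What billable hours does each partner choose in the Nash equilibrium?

Chen's payoff is (202 + 3e_D)e_C − 2.5e_C².
∂π/∂e_C = 202 + 3e_D − 5e_C = 0, so e_C = 40.4 + 0.6e_D.
By symmetry e_D = e_C; substituting into the reaction function, 0.4e_C = 40.4 and e_C = 101.

101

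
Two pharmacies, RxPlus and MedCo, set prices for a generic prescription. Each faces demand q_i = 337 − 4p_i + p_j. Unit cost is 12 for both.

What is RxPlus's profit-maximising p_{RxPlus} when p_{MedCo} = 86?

RxPlus's profit: π = (p_{RxPlus} − 12)(337 − 4p_{RxPlus} + p_{MedCo}).
∂π/∂p_{RxPlus} = 385 − 8p_{RxPlus} + p_{MedCo} = 0 ⇒ p_{RxPlus} = 48.125 + 0.125p_{MedCo}.
At p_{MedCo} = 86: p_{RxPlus} = 48.125 + 0.125·86 = 58.875.

58.875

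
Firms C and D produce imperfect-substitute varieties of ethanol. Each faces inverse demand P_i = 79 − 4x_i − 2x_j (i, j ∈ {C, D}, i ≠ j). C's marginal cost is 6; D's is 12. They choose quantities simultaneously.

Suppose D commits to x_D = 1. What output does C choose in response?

Firm C's profit: π = x_C(79 − 4x_C − 2x_D) − 6x_C.
∂π/∂x_C = 73 − 8x_C − 2x_D = 0 ⇒ x_C = 9.125 − 0.25x_D.
At x_D = 1: x_C = 9.125 − 0.25·1 = 8.875.

8.875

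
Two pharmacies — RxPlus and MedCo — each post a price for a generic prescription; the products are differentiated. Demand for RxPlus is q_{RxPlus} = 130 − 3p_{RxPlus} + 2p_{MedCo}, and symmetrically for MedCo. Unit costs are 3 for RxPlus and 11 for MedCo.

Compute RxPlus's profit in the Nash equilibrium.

RxPlus's profit: π = (p_{RxPlus} − 3)(130 − 3p_{RxPlus} + 2p_{MedCo}).
∂π/∂p_{RxPlus} = 139 − 6p_{RxPlus} + 2p_{MedCo} = 0 ⇒ p_{RxPlus} = 139/6 + (1/3)p_{MedCo}.
Similarly p_{MedCo} = 163/6 + (1/3)p_{RxPlus}.
Solving the two reaction functions simultaneously: (1 − (1/3)(1/3))p_{RxPlus} = 139/6 + (1/3)·(163/6), so (8/9)p_{RxPlus} = 290/9 and p_{RxPlus} = 36.25.
Then p_{MedCo} = 163/6 + (1/3)·36.25 = 39.25.
q_{RxPlus} = 130 − 3·36.25 + 2·39.25 = 99.75.
Profit = (36.25 − 3)·99.75 = 3316.6875.

3316.6875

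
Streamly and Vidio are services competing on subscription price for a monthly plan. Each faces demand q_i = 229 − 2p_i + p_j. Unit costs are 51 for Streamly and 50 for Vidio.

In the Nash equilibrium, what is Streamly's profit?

Streamly's profit: π = (p_{Streamly} − 51)(229 − 2p_{Streamly} + p_{Vidio}).
∂π/∂p_{Streamly} = 331 − 4p_{Streamly} + p_{Vidio} = 0 ⇒ p_{Streamly} = 82.75 + 0.25p_{Vidio}.
Similarly p_{Vidio} = 82.25 + 0.25p_{Streamly}.
Solving the two reaction functions simultaneously: (1 − (0.25)(0.25))p_{Streamly} = 82.75 + 0.25·82.25, so 0.9375p_{Streamly} = 103.3125 and p_{Streamly} = 110.2.
Then p_{Vidio} = 82.25 + 0.25·110.2 = 109.8.
q_{Streamly} = 229 − 2·110.2 + 109.8 = 118.4.
Profit = (110.2 − 51)·118.4 = 7009.28.

7009.28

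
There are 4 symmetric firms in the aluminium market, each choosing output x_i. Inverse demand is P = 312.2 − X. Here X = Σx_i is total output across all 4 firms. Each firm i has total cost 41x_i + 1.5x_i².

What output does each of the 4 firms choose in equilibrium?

33.9

A representative firm's profit is π_i = x_i(312.2 − X) − 41x_i − 1.5x_i², with X = x_i + Σ_{j≠i} x_j.
First-order condition: 271.2 − 5x_i − Σ_{j≠i} x_j = 0.
With identical firms, set every x_j = x: then 271.2 − 5x − 3x = 0, i.e. x = 271.2/8 = 33.9.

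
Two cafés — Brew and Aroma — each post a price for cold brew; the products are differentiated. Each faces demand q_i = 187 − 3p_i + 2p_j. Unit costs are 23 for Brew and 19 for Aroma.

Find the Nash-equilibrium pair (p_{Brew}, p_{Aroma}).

63.25, 61.75

Brew's profit: π = (p_{Brew} − 23)(187 − 3p_{Brew} + 2p_{Aroma}).
∂π/∂p_{Brew} = 256 − 6p_{Brew} + 2p_{Aroma} = 0 ⇒ p_{Brew} = 128/3 + (1/3)p_{Aroma}.
Similarly p_{Aroma} = 122/3 + (1/3)p_{Brew}.
Substituting the second reaction function into the first: p_{Brew} = 128/3 + (1/3)(122/3 + (1/3)p_{Brew}), which gives (8/9)p_{Brew} = 506/9 ⇒ p_{Brew} = 63.25.
Then p_{Aroma} = 122/3 + (1/3)·63.25 = 61.75.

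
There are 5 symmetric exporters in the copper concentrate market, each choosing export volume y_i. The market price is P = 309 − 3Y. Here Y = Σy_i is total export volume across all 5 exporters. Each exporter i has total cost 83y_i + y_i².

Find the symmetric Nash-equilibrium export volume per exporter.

A representative exporter's profit is π_i = y_i(309 − 3Y) − 83y_i − y_i², with Y = y_i + Σ_{j≠i} y_j.
First-order condition: 226 − 8y_i − 3Σ_{j≠i} y_j = 0.
Imposing symmetry (y_j = y for all j) turns Σ_{j≠i} y_j into 4y, so 226 = 20y and y = 11.3.

11.3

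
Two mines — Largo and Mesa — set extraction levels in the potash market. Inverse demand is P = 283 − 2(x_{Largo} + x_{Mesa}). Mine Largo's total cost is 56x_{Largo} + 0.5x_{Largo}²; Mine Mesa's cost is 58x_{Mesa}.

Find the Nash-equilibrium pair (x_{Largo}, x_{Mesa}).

28.625, 41.9375

Mine Largo's profit: π = x_{Largo}(283 − 2(x_{Largo} + x_{Mesa})) − 56x_{Largo} − 0.5x_{Largo}².
∂π/∂x_{Largo} = 227 − 5x_{Largo} − 2x_{Mesa} = 0, so x_{Largo} = 45.4 − 0.4x_{Mesa}.
For Mesa: ∂π/∂x_{Mesa} = 225 − 4x_{Mesa} − 2x_{Largo} = 0 ⇒ x_{Mesa} = 56.25 − 0.5x_{Largo}.
Plugging x_{Mesa} into Largo's best response: x_{Largo} = 45.4 − 0.4(56.25 − 0.5x_{Largo}) ⇒ 0.8x_{Largo} = 22.9, so x_{Largo} = 28.625.
Then x_{Mesa} = 56.25 − 0.5·28.625 = 41.9375.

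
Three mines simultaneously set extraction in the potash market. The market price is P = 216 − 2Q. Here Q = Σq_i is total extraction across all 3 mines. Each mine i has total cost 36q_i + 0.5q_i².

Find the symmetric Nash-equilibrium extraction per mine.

20

A representative mine's profit is π_i = q_i(216 − 2Q) − 36q_i − 0.5q_i², with Q = q_i + Σ_{j≠i} q_j.
First-order condition: 180 − 5q_i − 2Σ_{j≠i} q_j = 0.
With identical mines, set every q_j = q: then 180 − 5q − 4q = 0, i.e. q = 180/9 = 20.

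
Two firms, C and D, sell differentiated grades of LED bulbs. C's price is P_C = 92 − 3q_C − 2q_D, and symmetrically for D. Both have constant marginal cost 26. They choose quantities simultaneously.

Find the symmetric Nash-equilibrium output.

Firm C's profit: π = q_C(92 − 3q_C − 2q_D) − 26q_C.
∂π/∂q_C = 66 − 6q_C − 2q_D = 0 ⇒ q_C = 11 − (1/3)q_D.
By symmetry q_D = q_C; substituting into the reaction function, (4/3)q_C = 11 and q_C = 8.25.

8.25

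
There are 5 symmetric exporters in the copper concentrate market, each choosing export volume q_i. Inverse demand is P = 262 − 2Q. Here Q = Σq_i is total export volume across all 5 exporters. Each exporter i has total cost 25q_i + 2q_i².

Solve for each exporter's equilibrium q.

A representative exporter's profit is π_i = q_i(262 − 2Q) − 25q_i − 2q_i², with Q = q_i + Σ_{j≠i} q_j.
First-order condition: 237 − 8q_i − 2Σ_{j≠i} q_j = 0.
With identical exporters, set every q_j = q: then 237 − 8q − 8q = 0, i.e. q = 237/16 = 14.8125.

14.8125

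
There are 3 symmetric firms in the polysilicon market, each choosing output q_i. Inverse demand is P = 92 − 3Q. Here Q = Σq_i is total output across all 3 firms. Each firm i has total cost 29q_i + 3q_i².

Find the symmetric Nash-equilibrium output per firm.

A representative firm's profit is π_i = q_i(92 − 3Q) − 29q_i − 3q_i², with Q = q_i + Σ_{j≠i} q_j.
First-order condition: 63 − 12q_i − 3Σ_{j≠i} q_j = 0.
Imposing symmetry (q_j = q for all j) turns Σ_{j≠i} q_j into 2q, so 63 = 18q and q = 3.5.

3.5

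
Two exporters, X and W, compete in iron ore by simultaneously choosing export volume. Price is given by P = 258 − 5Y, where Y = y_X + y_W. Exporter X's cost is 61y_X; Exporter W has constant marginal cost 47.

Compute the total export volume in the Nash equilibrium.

27.2

Exporter X's profit: π = y_X(258 − 5(y_X + y_W)) − 61y_X.
∂π/∂y_X = 197 − 10y_X − 5y_W = 0, so y_X = 19.7 − 0.5y_W.
By the same steps for W: y_W = 21.1 − 0.5y_X.
Substituting the second reaction function into the first: y_X = 19.7 − 0.5(21.1 − 0.5y_X), which gives 0.75y_X = 9.15 ⇒ y_X = 12.2.
Then y_W = 21.1 − 0.5·12.2 = 15.
Total export volume: 12.2 + 15 = 27.2.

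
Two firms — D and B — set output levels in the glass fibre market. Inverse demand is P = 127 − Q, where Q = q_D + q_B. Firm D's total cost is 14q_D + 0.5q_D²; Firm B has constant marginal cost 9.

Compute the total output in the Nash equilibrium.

69.8

Firm D's profit: π = q_D(127 − (q_D + q_B)) − 14q_D − 0.5q_D².
∂π/∂q_D = 113 − 3q_D − q_B = 0, so q_D = 113/3 − (1/3)q_B.
For B: ∂π/∂q_B = 118 − 2q_B − q_D = 0 ⇒ q_B = 59 − 0.5q_D.
Solving the two reaction functions simultaneously: (1 − (−1/3)(−0.5))q_D = 113/3 − (1/3)·59, so (5/6)q_D = 18 and q_D = 21.6.
Then q_B = 59 − 0.5·21.6 = 48.2.
Total output: 21.6 + 48.2 = 69.8.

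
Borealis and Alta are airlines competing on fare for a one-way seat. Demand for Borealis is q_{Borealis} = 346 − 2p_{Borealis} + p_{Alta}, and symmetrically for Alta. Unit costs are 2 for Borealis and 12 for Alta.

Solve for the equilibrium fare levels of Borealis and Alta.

Borealis's profit: π = (p_{Borealis} − 2)(346 − 2p_{Borealis} + p_{Alta}).
∂π/∂p_{Borealis} = 350 − 4p_{Borealis} + p_{Alta} = 0 ⇒ p_{Borealis} = 87.5 + 0.25p_{Alta}.
Similarly p_{Alta} = 92.5 + 0.25p_{Borealis}.
Plugging p_{Alta} into Borealis's best response: p_{Borealis} = 87.5 + 0.25(92.5 + 0.25p_{Borealis}) ⇒ 0.9375p_{Borealis} = 110.625, so p_{Borealis} = 118.
Then p_{Alta} = 92.5 + 0.25·118 = 122.

118, 122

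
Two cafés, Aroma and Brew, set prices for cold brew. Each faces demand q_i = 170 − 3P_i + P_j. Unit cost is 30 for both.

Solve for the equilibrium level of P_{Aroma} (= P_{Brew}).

Aroma's profit: π = (P_{Aroma} − 30)(170 − 3P_{Aroma} + P_{Brew}).
∂π/∂P_{Aroma} = 260 − 6P_{Aroma} + P_{Brew} = 0 ⇒ P_{Aroma} = 130/3 + (1/6)P_{Brew}.
Setting P_{Aroma} = P_{Brew} in the reaction function: P_{Aroma} = 130/3 + (1/6)P_{Aroma}, so P_{Aroma} = (130/3) / (5/6) = 52.

52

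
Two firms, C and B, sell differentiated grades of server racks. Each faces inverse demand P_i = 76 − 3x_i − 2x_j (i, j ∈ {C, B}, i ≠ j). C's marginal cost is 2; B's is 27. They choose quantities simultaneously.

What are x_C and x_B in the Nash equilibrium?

Firm C's profit: π = x_C(76 − 3x_C − 2x_B) − 2x_C.
∂π/∂x_C = 74 − 6x_C − 2x_B = 0 ⇒ x_C = 37/3 − (1/3)x_B.
Similarly x_B = 49/6 − (1/3)x_C.
Plugging x_B into C's best response: x_C = 37/3 − (1/3)(49/6 − (1/3)x_C) ⇒ (8/9)x_C = 173/18, so x_C = 10.8125.
Then x_B = 49/6 − (1/3)·10.8125 = 4.5625.

10.8125, 4.5625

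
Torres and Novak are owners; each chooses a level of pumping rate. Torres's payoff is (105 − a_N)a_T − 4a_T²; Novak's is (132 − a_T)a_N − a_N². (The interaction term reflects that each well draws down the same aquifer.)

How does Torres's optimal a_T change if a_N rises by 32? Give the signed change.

-4

Expanding Torres's payoff: 105a_T − a_Na_T − 4a_T².
∂π/∂a_T = 105 − a_N − 8a_T = 0, so a_T = 13.125 − 0.125a_N.
The reaction-function slope is −0.125, so a 32-unit rise in a_N moves a_T by −0.125 × 32 = −4. Torres's best response falls — the actions are strategic substitutes.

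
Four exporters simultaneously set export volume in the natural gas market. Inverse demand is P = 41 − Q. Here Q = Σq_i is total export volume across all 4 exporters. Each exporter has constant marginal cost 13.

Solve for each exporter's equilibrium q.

5.6

A representative exporter's profit is π_i = q_i(41 − Q) − 13q_i, with Q = q_i + Σ_{j≠i} q_j.
First-order condition: 28 − 2q_i − Σ_{j≠i} q_j = 0.
With identical exporters, set every q_j = q: then 28 − 2q − 3q = 0, i.e. q = 28/5 = 5.6.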